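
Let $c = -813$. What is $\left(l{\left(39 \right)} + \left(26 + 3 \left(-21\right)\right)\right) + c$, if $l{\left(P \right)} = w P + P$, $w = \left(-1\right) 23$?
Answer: $-1708$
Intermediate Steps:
$w = -23$
$l{\left(P \right)} = - 22 P$ ($l{\left(P \right)} = - 23 P + P = - 22 P$)
$\left(l{\left(39 \right)} + \left(26 + 3 \left(-21\right)\right)\right) + c = \left(\left(-22\right) 39 + \left(26 + 3 \left(-21\right)\right)\right) - 813 = \left(-858 + \left(26 - 63\right)\right) - 813 = \left(-858 - 37\right) - 813 = -895 - 813 = -1708$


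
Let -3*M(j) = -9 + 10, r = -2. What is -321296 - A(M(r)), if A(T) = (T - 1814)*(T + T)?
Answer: -2902550/9 ≈ -3.2251e+5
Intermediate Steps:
M(j) = -⅓ (M(j) = -(-9 + 10)/3 = -⅓*1 = -⅓)
A(T) = 2*T*(-1814 + T) (A(T) = (-1814 + T)*(2*T) = 2*T*(-1814 + T))
-321296 - A(M(r)) = -321296 - 2*(-1)*(-1814 - ⅓)/3 = -321296 - 2*(-1)*(-5443)/(3*3) = -321296 - 1*10886/9 = -321296 - 10886/9 = -2902550/9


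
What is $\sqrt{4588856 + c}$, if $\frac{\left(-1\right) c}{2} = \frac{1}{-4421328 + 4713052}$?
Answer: $\frac{3 \sqrt{10847914371627978}}{145862} \approx 2142.2$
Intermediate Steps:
$c = - \frac{1}{145862}$ ($c = - \frac{2}{-4421328 + 4713052} = - \frac{2}{291724} = \left(-2\right) \frac{1}{291724} = - \frac{1}{145862} \approx -6.8558 \cdot 10^{-6}$)
$\sqrt{4588856 + c} = \sqrt{4588856 - \frac{1}{145862}} = \sqrt{\frac{669339713871}{145862}} = \frac{3 \sqrt{10847914371627978}}{145862}$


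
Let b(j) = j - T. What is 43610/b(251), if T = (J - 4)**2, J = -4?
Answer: 43610/187 ≈ 233.21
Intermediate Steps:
T = 64 (T = (-4 - 4)**2 = (-8)**2 = 64)
b(j) = -64 + j (b(j) = j - 1*64 = j - 64 = -64 + j)
43610/b(251) = 43610/(-64 + 251) = 43610/187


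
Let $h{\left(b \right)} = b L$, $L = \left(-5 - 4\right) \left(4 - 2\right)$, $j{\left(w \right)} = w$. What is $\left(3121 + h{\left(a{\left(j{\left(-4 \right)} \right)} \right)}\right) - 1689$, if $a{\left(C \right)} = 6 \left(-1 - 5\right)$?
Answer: $2080$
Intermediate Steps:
$a{\left(C \right)} = -36$ ($a{\left(C \right)} = 6 \left(-6\right) = -36$)
$L = -18$ ($L = \left(-9\right) 2 = -18$)
$h{\left(b \right)} = - 18 b$ ($h{\left(b \right)} = b \left(-18\right) = - 18 b$)
$\left(3121 + h{\left(a{\left(j{\left(-4 \right)} \right)} \right)}\right) - 1689 = \left(3121 - -648\right) - 1689 = \left(3121 + 648\right) - 1689 = 3769 - 1689 = 2080$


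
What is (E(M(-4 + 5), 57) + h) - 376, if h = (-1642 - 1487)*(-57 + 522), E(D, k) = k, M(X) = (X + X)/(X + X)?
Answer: -1455304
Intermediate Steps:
M(X) = 1 (M(X) = (2*X)/((2*X)) = (2*X)*(1/(2*X)) = 1)
h = -1454985 (h = -3129*465 = -1454985)
(E(M(-4 + 5), 57) + h) - 376 = (57 - 1454985) - 376 = -1454928 - 376 = -1455304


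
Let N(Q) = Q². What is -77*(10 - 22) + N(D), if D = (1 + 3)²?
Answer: 1180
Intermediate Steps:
D = 16 (D = 4² = 16)
-77*(10 - 22) + N(D) = -77*(10 - 22) + 16² = -77*(-12) + 256 = 924 + 256 = 1180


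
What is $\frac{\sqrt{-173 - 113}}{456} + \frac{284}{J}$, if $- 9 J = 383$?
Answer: $- \frac{2556}{383} + \frac{i \sqrt{286}}{456} \approx -6.6736 + 0.037087 i$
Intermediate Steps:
$J = - \frac{383}{9}$ ($J = \left(- \frac{1}{9}\right) 383 = - \frac{383}{9} \approx -42.556$)
$\frac{\sqrt{-173 - 113}}{456} + \frac{284}{J} = \frac{\sqrt{-173 - 113}}{456} + \frac{284}{- \frac{383}{9}} = \sqrt{-286} \cdot \frac{1}{456} + 284 \left(- \frac{9}{383}\right) = i \sqrt{286} \cdot \frac{1}{456} - \frac{2556}{383} = \frac{i \sqrt{286}}{456} - \frac{2556}{383} = - \frac{2556}{383} + \frac{i \sqrt{286}}{456}$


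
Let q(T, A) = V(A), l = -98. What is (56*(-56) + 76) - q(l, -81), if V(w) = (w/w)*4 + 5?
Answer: -3069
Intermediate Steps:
V(w) = 9 (V(w) = 1*4 + 5 = 4 + 5 = 9)
q(T, A) = 9
(56*(-56) + 76) - q(l, -81) = (56*(-56) + 76) - 1*9 = (-3136 + 76) - 9 = -3060 - 9 = -3069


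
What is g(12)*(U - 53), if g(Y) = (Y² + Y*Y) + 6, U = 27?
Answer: -7644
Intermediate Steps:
g(Y) = 6 + 2*Y² (g(Y) = (Y² + Y²) + 6 = 2*Y² + 6 = 6 + 2*Y²)
g(12)*(U - 53) = (6 + 2*12²)*(27 - 53) = (6 + 2*144)*(-26) = (6 + 288)*(-26) = 294*(-26) = -7644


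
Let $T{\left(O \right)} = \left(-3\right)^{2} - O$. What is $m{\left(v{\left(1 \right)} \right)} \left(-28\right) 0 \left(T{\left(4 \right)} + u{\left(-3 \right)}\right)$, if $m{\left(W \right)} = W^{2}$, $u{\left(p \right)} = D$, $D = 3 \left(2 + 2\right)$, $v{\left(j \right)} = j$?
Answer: $0$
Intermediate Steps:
$D = 12$ ($D = 3 \cdot 4 = 12$)
$T{\left(O \right)} = 9 - O$
$u{\left(p \right)} = 12$
$m{\left(v{\left(1 \right)} \right)} \left(-28\right) 0 \left(T{\left(4 \right)} + u{\left(-3 \right)}\right) = 1^{2} \left(-28\right) 0 \left(\left(9 - 4\right) + 12\right) = 1 \left(-28\right) 0 \left(\left(9 - 4\right) + 12\right) = - 28 \cdot 0 \left(5 + 12\right) = - 28 \cdot 0 \cdot 17 = \left(-28\right) 0 = 0$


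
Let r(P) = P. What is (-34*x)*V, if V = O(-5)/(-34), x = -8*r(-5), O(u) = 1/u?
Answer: -8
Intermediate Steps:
x = 40 (x = -8*(-5) = 40)
V = 1/170 (V = 1/(-5*(-34)) = -1/5*(-1/34) = 1/170 ≈ 0.0058824)
(-34*x)*V = -34*40*(1/170) = -1360*1/170 = -8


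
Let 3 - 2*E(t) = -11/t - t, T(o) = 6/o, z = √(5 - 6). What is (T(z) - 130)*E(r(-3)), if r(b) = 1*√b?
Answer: -195 - 9*I - √3*(8 - 520*I/3) ≈ -208.86 + 291.22*I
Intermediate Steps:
z = I (z = √(-1) = I ≈ 1.0*I)
r(b) = √b
E(t) = 3/2 + t/2 + 11/(2*t) (E(t) = 3/2 - (-11/t - t)/2 = 3/2 - (-t - 11/t)/2 = 3/2 + (t/2 + 11/(2*t)) = 3/2 + t/2 + 11/(2*t))
(T(z) - 130)*E(r(-3)) = (6/I - 130)*((11 + √(-3)*(3 + √(-3)))/(2*(√(-3)))) = (6*(-I) - 130)*((11 + (I*√3)*(3 + I*√3))/(2*((I*√3)))) = (-6*I - 130)*((-I*√3/3)*(11 + I*√3*(3 + I*√3))/2) = (-130 - 6*I)*(-I*√3*(11 + I*√3*(3 + I*√3))/6) = -I*√3*(-130 - 6*I)*(11 + I*√3*(3 + I*√3))/6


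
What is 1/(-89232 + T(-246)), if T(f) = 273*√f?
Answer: -88/7870497 - 7*I*√246/204632922 ≈ -1.1181e-5 - 5.3653e-7*I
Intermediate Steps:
1/(-89232 + T(-246)) = 1/(-89232 + 273*√(-246)) = 1/(-89232 + 273*(I*√246)) = 1/(-89232 + 273*I*√246)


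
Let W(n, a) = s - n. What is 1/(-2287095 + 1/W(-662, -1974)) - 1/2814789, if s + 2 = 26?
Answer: -3499892423/4416255232882341 ≈ -7.9250e-7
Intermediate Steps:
s = 24 (s = -2 + 26 = 24)
W(n, a) = 24 - n
1/(-2287095 + 1/W(-662, -1974)) - 1/2814789 = 1/(-2287095 + 1/(24 - 1*(-662))) - 1/2814789 = 1/(-2287095 + 1/(24 + 662)) - 1*1/2814789 = 1/(-2287095 + 1/686) - 1/2814789 = 1/(-1568947169/686) - 1/2814789 = -686/1568947169 - 1/2814789 = -3499892423/4416255232882341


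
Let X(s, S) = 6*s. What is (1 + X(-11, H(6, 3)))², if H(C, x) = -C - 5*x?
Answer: 4225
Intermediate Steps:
(1 + X(-11, H(6, 3)))² = (1 + 6*(-11))² = (1 - 66)² = (-65)² = 4225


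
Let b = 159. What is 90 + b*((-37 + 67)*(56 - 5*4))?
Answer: 171810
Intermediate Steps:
90 + b*((-37 + 67)*(56 - 5*4)) = 90 + 159*((-37 + 67)*(56 - 5*4)) = 90 + 159*(30*(56 - 20)) = 90 + 159*(30*36) = 90 + 159*1080 = 90 + 171720 = 171810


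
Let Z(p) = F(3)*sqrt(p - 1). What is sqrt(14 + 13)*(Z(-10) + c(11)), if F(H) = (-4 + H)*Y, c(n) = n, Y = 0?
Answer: 33*sqrt(3) ≈ 57.158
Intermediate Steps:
F(H) = 0 (F(H) = (-4 + H)*0 = 0)
Z(p) = 0 (Z(p) = 0*sqrt(p - 1) = 0*sqrt(-1 + p) = 0)
sqrt(14 + 13)*(Z(-10) + c(11)) = sqrt(14 + 13)*(0 + 11) = sqrt(27)*11 = (3*sqrt(3))*11 = 33*sqrt(3)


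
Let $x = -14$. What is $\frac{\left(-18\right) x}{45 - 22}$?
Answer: $\frac{252}{23} \approx 10.957$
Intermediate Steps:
$\frac{\left(-18\right) x}{45 - 22} = \frac{\left(-18\right) \left(-14\right)}{45 - 22} = \frac{252}{23}$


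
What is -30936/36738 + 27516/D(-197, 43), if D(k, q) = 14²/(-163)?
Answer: -6865831715/300027 ≈ -22884.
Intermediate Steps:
D(k, q) = -196/163 (D(k, q) = 196*(-1/163) = -196/163)
-30936/36738 + 27516/D(-197, 43) = -30936/36738 + 27516/(-196/163) = -30936*1/36738 + 27516*(-163/196) = -5156/6123 - 1121277/49 = -6865831715/300027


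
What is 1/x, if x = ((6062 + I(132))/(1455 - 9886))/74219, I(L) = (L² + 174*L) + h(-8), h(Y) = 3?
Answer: -625740389/46457 ≈ -13469.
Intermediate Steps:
I(L) = 3 + L² + 174*L (I(L) = (L² + 174*L) + 3 = 3 + L² + 174*L)
x = -46457/625740389 (x = ((6062 + (3 + 132² + 174*132))/(1455 - 9886))/74219 = ((6062 + (3 + 17424 + 22968))/(-8431))*(1/74219) = ((6062 + 40395)*(-1/8431))*(1/74219) = (46457*(-1/8431))*(1/74219) = -46457/8431*1/74219 = -46457/625740389 ≈ -7.4243e-5)
1/x = 1/(-46457/625740389) = -625740389/46457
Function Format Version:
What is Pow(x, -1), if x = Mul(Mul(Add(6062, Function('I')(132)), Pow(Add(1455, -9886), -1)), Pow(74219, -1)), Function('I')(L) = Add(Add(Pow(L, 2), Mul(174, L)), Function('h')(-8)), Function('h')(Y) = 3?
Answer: Rational(-625740389, 46457) ≈ -13469.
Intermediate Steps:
Function('I')(L) = Add(3, Pow(L, 2), Mul(174, L)) (Function('I')(L) = Add(Add(Pow(L, 2), Mul(174, L)), 3) = Add(3, Pow(L, 2), Mul(174, L)))
x = Rational(-46457, 625740389) (x = Mul(Mul(Add(6062, Add(3, Pow(132, 2), Mul(174, 132))), Pow(Add(1455, -9886), -1)), Pow(74219, -1)) = Mul(Mul(Add(6062, Add(3, 17424, 22968)), Pow(-8431, -1)), Rational(1, 74219)) = Mul(Mul(Add(6062, 40395), Rational(-1, 8431)), Rational(1, 74219)) = Mul(Mul(46457, Rational(-1, 8431)), Rational(1, 74219)) = Mul(Rational(-46457, 8431), Rational(1, 74219)) = Rational(-46457, 625740389) ≈ -7.4243e-5)
Pow(x, -1) = Pow(Rational(-46457, 625740389), -1) = Rational(-625740389, 46457)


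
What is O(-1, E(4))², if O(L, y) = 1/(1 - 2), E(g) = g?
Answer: 1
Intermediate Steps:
O(L, y) = -1 (O(L, y) = 1/(-1) = -1)
O(-1, E(4))² = (-1)² = 1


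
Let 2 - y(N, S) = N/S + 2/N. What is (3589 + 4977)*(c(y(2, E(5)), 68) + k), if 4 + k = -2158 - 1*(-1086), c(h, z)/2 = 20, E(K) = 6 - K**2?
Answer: -8874376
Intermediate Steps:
y(N, S) = 2 - 2/N - N/S (y(N, S) = 2 - (N/S + 2/N) = 2 - (2/N + N/S) = 2 + (-2/N - N/S) = 2 - 2/N - N/S)
c(h, z) = 40 (c(h, z) = 2*20 = 40)
k = -1076 (k = -4 + (-2158 - 1*(-1086)) = -4 + (-2158 + 1086) = -4 - 1072 = -1076)
(3589 + 4977)*(c(y(2, E(5)), 68) + k) = (3589 + 4977)*(40 - 1076) = 8566*(-1036) = -8874376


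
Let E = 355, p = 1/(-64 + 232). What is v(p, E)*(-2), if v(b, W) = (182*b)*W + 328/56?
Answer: -32797/42 ≈ -780.88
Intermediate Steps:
p = 1/168 ≈ 0.0059524
v(b, W) = 41/7 + 182*W*b (v(b, W) = 182*W*b + 328*(1/56) = 182*W*b + 41/7 = 41/7 + 182*W*b)
v(p, E)*(-2) = (41/7 + 182*355*(1/168))*(-2) = (41/7 + 4615/12)*(-2) = (32797/84)*(-2) = -32797/42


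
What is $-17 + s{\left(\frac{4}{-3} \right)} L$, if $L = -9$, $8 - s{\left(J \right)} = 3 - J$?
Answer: $-50$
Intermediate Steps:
$s{\left(J \right)} = 5 + J$ ($s{\left(J \right)} = 8 - \left(3 - J\right) = 8 + \left(-3 + J\right) = 5 + J$)
$-17 + s{\left(\frac{4}{-3} \right)} L = -17 + \left(5 + \frac{4}{-3}\right) \left(-9\right) = -17 + \left(5 + 4 \left(- \frac{1}{3}\right)\right) \left(-9\right) = -17 + \left(5 - \frac{4}{3}\right) \left(-9\right) = -17 + \frac{11}{3} \left(-9\right) = -17 - 33 = -50$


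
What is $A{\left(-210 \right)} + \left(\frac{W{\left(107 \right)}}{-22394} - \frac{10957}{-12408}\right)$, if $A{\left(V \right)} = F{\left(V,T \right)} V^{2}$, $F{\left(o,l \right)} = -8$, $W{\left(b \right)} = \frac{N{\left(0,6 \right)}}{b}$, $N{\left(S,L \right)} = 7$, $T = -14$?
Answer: $- \frac{5244628493741425}{14865764232} \approx -3.528 \cdot 10^{5}$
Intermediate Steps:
$W{\left(b \right)} = \frac{7}{b}$
$A{\left(V \right)} = - 8 V^{2}$
$A{\left(-210 \right)} + \left(\frac{W{\left(107 \right)}}{-22394} - \frac{10957}{-12408}\right) = - 8 \left(-210\right)^{2} + \left(\frac{7 \cdot \frac{1}{107}}{-22394} - \frac{10957}{-12408}\right) = \left(-8\right) 44100 + \left(7 \cdot \frac{1}{107} \left(- \frac{1}{22394}\right) - - \frac{10957}{12408}\right) = -352800 + \left(\frac{7}{107} \left(- \frac{1}{22394}\right) + \frac{10957}{12408}\right) = -352800 + \left(- \frac{7}{2396158} + \frac{10957}{12408}\right) = -352800 + \frac{13127308175}{14865764232} = - \frac{5244628493741425}{14865764232}$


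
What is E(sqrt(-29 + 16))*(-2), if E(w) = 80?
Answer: -160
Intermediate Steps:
E(sqrt(-29 + 16))*(-2) = 80*(-2) = -160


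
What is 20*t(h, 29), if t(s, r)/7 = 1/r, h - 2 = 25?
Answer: 140/29 ≈ 4.8276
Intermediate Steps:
h = 27 (h = 2 + 25 = 27)
t(s, r) = 7/r
20*t(h, 29) = 20*(7/29) = 140/29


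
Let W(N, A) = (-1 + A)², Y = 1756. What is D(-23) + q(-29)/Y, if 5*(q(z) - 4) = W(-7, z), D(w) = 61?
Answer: 26825/439 ≈ 61.105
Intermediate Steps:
q(z) = 4 + (-1 + z)²/5
D(-23) + q(-29)/Y = 61 + (4 + (-1 - 29)²/5)/1756 = 61 + (4 + (⅕)*(-30)²)*(1/1756) = 61 + (4 + (⅕)*900)*(1/1756) = 61 + (4 + 180)*(1/1756) = 61 + 184*(1/1756) = 61 + 46/439 = 26825/439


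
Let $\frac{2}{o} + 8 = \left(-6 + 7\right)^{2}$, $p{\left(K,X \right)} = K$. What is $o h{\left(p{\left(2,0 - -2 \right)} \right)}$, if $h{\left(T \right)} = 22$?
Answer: $- \frac{44}{7} \approx -6.2857$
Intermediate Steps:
$o = - \frac{2}{7}$ ($o = \frac{2}{-8 + \left(-6 + 7\right)^{2}} = \frac{2}{-8 + 1^{2}} = \frac{2}{-8 + 1} = \frac{2}{-7} = 2 \left(- \frac{1}{7}\right) = - \frac{2}{7} \approx -0.28571$)
$o h{\left(p{\left(2,0 - -2 \right)} \right)} = \left(- \frac{2}{7}\right) 22 = - \frac{44}{7}$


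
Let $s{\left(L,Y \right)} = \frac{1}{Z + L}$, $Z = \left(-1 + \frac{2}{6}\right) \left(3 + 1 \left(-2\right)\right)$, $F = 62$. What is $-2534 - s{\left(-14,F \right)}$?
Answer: $- \frac{111493}{44} \approx -2533.9$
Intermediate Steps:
$Z = - \frac{2}{3}$ ($Z = \left(-1 + 2 \cdot \frac{1}{6}\right) \left(3 - 2\right) = \left(-1 + \frac{1}{3}\right) 1 = \left(- \frac{2}{3}\right) 1 = - \frac{2}{3} \approx -0.66667$)
$s{\left(L,Y \right)} = \frac{1}{- \frac{2}{3} + L}$
$-2534 - s{\left(-14,F \right)} = -2534 - \frac{3}{-2 + 3 \left(-14\right)} = -2534 - \frac{3}{-2 - 42} = -2534 - \frac{3}{-44} = -2534 - 3 \left(- \frac{1}{44}\right) = -2534 - - \frac{3}{44} = -2534 + \frac{3}{44} = - \frac{111493}{44}$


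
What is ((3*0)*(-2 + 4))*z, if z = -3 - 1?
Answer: 0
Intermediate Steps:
z = -4
((3*0)*(-2 + 4))*z = ((3*0)*(-2 + 4))*(-4) = (0*2)*(-4) = 0*(-4) = 0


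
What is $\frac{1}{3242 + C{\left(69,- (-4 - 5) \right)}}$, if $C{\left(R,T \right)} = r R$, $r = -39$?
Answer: $\frac{1}{551} \approx 0.0018149$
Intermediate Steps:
$C{\left(R,T \right)} = - 39 R$
$\frac{1}{3242 + C{\left(69,- (-4 - 5) \right)}} = \frac{1}{3242 - 2691} = \frac{1}{551}$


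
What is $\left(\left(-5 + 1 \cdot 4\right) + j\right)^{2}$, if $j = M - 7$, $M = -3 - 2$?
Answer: $169$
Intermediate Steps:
$M = -5$ ($M = -3 - 2 = -5$)
$j = -12$ ($j = -5 - 7 = -12$)
$\left(\left(-5 + 1 \cdot 4\right) + j\right)^{2} = \left(\left(-5 + 1 \cdot 4\right) - 12\right)^{2} = \left(\left(-5 + 4\right) - 12\right)^{2} = \left(-1 - 12\right)^{2} = \left(-13\right)^{2} = 169$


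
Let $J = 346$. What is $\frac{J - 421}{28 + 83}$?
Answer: $- \frac{25}{37} \approx -0.67568$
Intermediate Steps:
$\frac{J - 421}{28 + 83} = \frac{346 - 421}{28 + 83} = - \frac{75}{111} = \left(-75\right) \frac{1}{111} = - \frac{25}{37}$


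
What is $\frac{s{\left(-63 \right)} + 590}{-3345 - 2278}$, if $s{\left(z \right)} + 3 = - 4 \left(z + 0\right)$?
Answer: $- \frac{839}{5623} \approx -0.14921$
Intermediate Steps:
$s{\left(z \right)} = -3 - 4 z$ ($s{\left(z \right)} = -3 - 4 \left(z + 0\right) = -3 - 4 z$)
$\frac{s{\left(-63 \right)} + 590}{-3345 - 2278} = \frac{\left(-3 - -252\right) + 590}{-3345 - 2278} = \frac{\left(-3 + 252\right) + 590}{-5623} = \left(249 + 590\right) \left(- \frac{1}{5623}\right) = 839 \left(- \frac{1}{5623}\right) = - \frac{839}{5623}$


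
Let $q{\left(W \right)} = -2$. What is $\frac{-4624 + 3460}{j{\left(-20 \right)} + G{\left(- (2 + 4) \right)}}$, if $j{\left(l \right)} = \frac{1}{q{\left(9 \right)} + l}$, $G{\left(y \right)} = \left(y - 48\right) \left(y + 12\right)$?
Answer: $\frac{25608}{7129} \approx 3.5921$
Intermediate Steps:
$G{\left(y \right)} = \left(-48 + y\right) \left(12 + y\right)$
$j{\left(l \right)} = \frac{1}{-2 + l}$
$\frac{-4624 + 3460}{j{\left(-20 \right)} + G{\left(- (2 + 4) \right)}} = \frac{-4624 + 3460}{\frac{1}{-2 - 20} - \left(576 - \left(2 + 4\right)^{2} + 36 \left(-1\right) \left(2 + 4\right)\right)} = - \frac{1164}{\frac{1}{-22} - \left(576 - 36 + 36 \left(-1\right) 6\right)} = - \frac{1164}{- \frac{1}{22} - \left(360 - 36\right)} = - \frac{1164}{- \frac{1}{22} + \left(-576 + 36 + 216\right)} = - \frac{1164}{- \frac{1}{22} - 324} = - \frac{1164}{- \frac{7129}{22}} = \left(-1164\right) \left(- \frac{22}{7129}\right) = \frac{25608}{7129}$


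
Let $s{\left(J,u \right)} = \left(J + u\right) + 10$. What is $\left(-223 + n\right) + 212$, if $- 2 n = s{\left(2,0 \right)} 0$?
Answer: $-11$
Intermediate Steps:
$s{\left(J,u \right)} = 10 + J + u$
$n = 0$ ($n = - \frac{\left(10 + 2 + 0\right) 0}{2} = - \frac{12 \cdot 0}{2} = \left(- \frac{1}{2}\right) 0 = 0$)
$\left(-223 + n\right) + 212 = \left(-223 + 0\right) + 212 = -223 + 212 = -11$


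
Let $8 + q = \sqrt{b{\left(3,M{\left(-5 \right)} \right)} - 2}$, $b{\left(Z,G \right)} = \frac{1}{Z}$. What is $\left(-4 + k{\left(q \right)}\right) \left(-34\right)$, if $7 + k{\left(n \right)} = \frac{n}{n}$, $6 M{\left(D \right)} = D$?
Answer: $340$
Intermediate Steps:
$M{\left(D \right)} = \frac{D}{6}$
$q = -8 + \frac{i \sqrt{15}}{3}$ ($q = -8 + \sqrt{\frac{1}{3} - 2} = -8 + \sqrt{- \frac{5}{3}} = -8 + \frac{i \sqrt{15}}{3} \approx -8.0 + 1.291 i$)
$k{\left(n \right)} = -6$ ($k{\left(n \right)} = -7 + \frac{n}{n} = -7 + 1 = -6$)
$\left(-4 + k{\left(q \right)}\right) \left(-34\right) = \left(-4 - 6\right) \left(-34\right) = \left(-10\right) \left(-34\right) = 340$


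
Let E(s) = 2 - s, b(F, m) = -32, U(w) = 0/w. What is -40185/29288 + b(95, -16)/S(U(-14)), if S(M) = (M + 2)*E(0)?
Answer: -274489/29288 ≈ -9.3721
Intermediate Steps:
U(w) = 0
S(M) = 4 + 2*M (S(M) = (M + 2)*(2 - 1*0) = (2 + M)*(2 + 0) = (2 + M)*2 = 4 + 2*M)
-40185/29288 + b(95, -16)/S(U(-14)) = -40185/29288 - 32/(4 + 2*0) = -40185*1/29288 - 32/(4 + 0) = -40185/29288 - 32/4 = -40185/29288 - 32*1/4 = -40185/29288 - 8 = -274489/29288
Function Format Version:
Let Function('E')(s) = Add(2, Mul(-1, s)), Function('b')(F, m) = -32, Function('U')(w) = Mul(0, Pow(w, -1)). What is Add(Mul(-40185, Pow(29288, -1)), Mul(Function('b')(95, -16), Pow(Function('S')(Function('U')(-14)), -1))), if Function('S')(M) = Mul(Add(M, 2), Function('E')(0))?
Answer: Rational(-274489, 29288) ≈ -9.3721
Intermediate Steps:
Function('U')(w) = 0
Function('S')(M) = Add(4, Mul(2, M)) (Function('S')(M) = Mul(Add(M, 2), Add(2, Mul(-1, 0))) = Mul(Add(2, M), Add(2, 0)) = Mul(Add(2, M), 2) = Add(4, Mul(2, M)))
Add(Mul(-40185, Pow(29288, -1)), Mul(Function('b')(95, -16), Pow(Function('S')(Function('U')(-14)), -1))) = Add(Mul(-40185, Pow(29288, -1)), Mul(-32, Pow(Add(4, Mul(2, 0)), -1))) = Add(Mul(-40185, Rational(1, 29288)), Mul(-32, Pow(Add(4, 0), -1))) = Add(Rational(-40185, 29288), Mul(-32, Pow(4, -1))) = Add(Rational(-40185, 29288), Mul(-32, Rational(1, 4))) = Add(Rational(-40185, 29288), -8) = Rational(-274489, 29288)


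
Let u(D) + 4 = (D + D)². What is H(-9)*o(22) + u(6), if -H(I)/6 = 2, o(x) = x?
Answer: -124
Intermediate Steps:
u(D) = -4 + 4*D² (u(D) = -4 + (D + D)² = -4 + (2*D)² = -4 + 4*D²)
H(I) = -12 (H(I) = -6*2 = -12)
H(-9)*o(22) + u(6) = -12*22 + (-4 + 4*6²) = -264 + (-4 + 4*36) = -264 + (-4 + 144) = -264 + 140 = -124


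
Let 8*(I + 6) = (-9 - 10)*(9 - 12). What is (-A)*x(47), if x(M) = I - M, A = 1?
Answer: 367/8 ≈ 45.875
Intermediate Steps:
I = 9/8 (I = -6 + ((-9 - 10)*(9 - 12))/8 = -6 + (-19*(-3))/8 = -6 + (1/8)*57 = -6 + 57/8 = 9/8 ≈ 1.1250)
x(M) = 9/8 - M
(-A)*x(47) = (-1*1)*(9/8 - 1*47) = -(9/8 - 47) = -1*(-367/8) = 367/8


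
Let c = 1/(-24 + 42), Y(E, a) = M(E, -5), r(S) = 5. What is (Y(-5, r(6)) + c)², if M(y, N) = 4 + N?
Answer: 289/324 ≈ 0.89198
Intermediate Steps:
Y(E, a) = -1 (Y(E, a) = 4 - 5 = -1)
c = 1/18 ≈ 0.055556
(Y(-5, r(6)) + c)² = (-1 + 1/18)² = (-17/18)² = 289/324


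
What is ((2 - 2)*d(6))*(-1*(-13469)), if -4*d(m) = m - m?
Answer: 0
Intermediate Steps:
d(m) = 0 (d(m) = -(m - m)/4 = -1/4*0 = 0)
((2 - 2)*d(6))*(-1*(-13469)) = ((2 - 2)*0)*(-1*(-13469)) = (0*0)*13469 = 0*13469 = 0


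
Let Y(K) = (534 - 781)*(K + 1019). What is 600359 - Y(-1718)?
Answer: 427706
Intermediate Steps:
Y(K) = -251693 - 247*K (Y(K) = -247*(1019 + K) = -251693 - 247*K)
600359 - Y(-1718) = 600359 - (-251693 - 247*(-1718)) = 600359 - (-251693 + 424346) = 600359 - 1*172653 = 600359 - 172653 = 427706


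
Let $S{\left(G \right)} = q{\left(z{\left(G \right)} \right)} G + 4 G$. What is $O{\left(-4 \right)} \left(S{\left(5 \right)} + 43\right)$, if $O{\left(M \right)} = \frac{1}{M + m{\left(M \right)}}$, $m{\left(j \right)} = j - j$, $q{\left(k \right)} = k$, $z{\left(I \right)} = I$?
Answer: $-22$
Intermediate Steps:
$m{\left(j \right)} = 0$
$O{\left(M \right)} = \frac{1}{M}$ ($O{\left(M \right)} = \frac{1}{M + 0} = \frac{1}{M}$)
$S{\left(G \right)} = G^{2} + 4 G$ ($S{\left(G \right)} = G G + 4 G = G^{2} + 4 G$)
$O{\left(-4 \right)} \left(S{\left(5 \right)} + 43\right) = \frac{5 \left(4 + 5\right) + 43}{-4} = - \frac{5 \cdot 9 + 43}{4} = - \frac{45 + 43}{4} = \left(- \frac{1}{4}\right) 88 = -22$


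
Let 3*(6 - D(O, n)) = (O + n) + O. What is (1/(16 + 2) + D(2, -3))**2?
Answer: 10609/324 ≈ 32.744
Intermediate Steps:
D(O, n) = 6 - 2*O/3 - n/3 (D(O, n) = 6 - ((O + n) + O)/3 = 6 - (n + 2*O)/3 = 6 + (-2*O/3 - n/3) = 6 - 2*O/3 - n/3)
(1/(16 + 2) + D(2, -3))**2 = (1/(16 + 2) + (6 - 2/3*2 - 1/3*(-3)))**2 = (1/18 + (6 - 4/3 + 1))**2 = (1/18 + 17/3)**2 = (103/18)**2 = 10609/324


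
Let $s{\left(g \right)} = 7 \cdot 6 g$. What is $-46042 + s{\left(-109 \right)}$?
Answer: $-50620$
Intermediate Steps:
$s{\left(g \right)} = 42 g$
$-46042 + s{\left(-109 \right)} = -46042 + 42 \left(-109\right) = -46042 - 4578 = -50620$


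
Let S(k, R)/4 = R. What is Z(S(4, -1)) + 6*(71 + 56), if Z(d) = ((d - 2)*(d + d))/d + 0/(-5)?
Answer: 750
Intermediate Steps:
S(k, R) = 4*R
Z(d) = -4 + 2*d (Z(d) = ((-2 + d)*(2*d))/d + 0*(-1/5) = (2*d*(-2 + d))/d + 0 = (-4 + 2*d) + 0 = -4 + 2*d)
Z(S(4, -1)) + 6*(71 + 56) = (-4 + 2*(4*(-1))) + 6*(71 + 56) = (-4 + 2*(-4)) + 6*127 = (-4 - 8) + 762 = -12 + 762 = 750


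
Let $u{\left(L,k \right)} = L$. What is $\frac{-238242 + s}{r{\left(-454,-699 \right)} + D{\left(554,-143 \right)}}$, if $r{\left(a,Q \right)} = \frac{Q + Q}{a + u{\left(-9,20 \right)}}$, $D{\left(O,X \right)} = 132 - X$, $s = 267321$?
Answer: $\frac{13463577}{128723} \approx 104.59$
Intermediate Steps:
$r{\left(a,Q \right)} = \frac{2 Q}{-9 + a}$ ($r{\left(a,Q \right)} = \frac{Q + Q}{a - 9} = \frac{2 Q}{-9 + a}$)
$\frac{-238242 + s}{r{\left(-454,-699 \right)} + D{\left(554,-143 \right)}} = \frac{-238242 + 267321}{2 \left(-699\right) \frac{1}{-9 - 454} + \left(132 - -143\right)} = \frac{29079}{2 \left(-699\right) \frac{1}{-463} + \left(132 + 143\right)} = \frac{29079}{2 \left(-699\right) \left(- \frac{1}{463}\right) + 275} = \frac{29079}{\frac{1398}{463} + 275} = \frac{29079}{\frac{128723}{463}} = 29079 \cdot \frac{463}{128723} = \frac{13463577}{128723}$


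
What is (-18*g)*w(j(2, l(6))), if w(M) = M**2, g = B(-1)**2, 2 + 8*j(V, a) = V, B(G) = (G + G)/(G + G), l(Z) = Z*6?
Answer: 0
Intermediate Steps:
l(Z) = 6*Z
B(G) = 1 (B(G) = (2*G)/((2*G)) = (2*G)*(1/(2*G)) = 1)
j(V, a) = -1/4 + V/8
g = 1 (g = 1**2 = 1)
(-18*g)*w(j(2, l(6))) = (-18*1)*(-1/4 + (1/8)*2)**2 = -18*(-1/4 + 1/4)**2 = -18*0**2 = -18*0 = 0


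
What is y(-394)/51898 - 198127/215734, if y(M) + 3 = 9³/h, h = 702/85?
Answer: -133431994459/145550120716 ≈ -0.91674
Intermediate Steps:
h = 702/85 (h = 702*(1/85) = 702/85 ≈ 8.2588)
y(M) = 2217/26 (y(M) = -3 + 9³/(702/85) = -3 + 729*(85/702) = -3 + 2295/26 = 2217/26)
y(-394)/51898 - 198127/215734 = (2217/26)/51898 - 198127/215734 = (2217/26)*(1/51898) - 198127*1/215734 = 2217/1349348 - 198127/215734 = -133431994459/145550120716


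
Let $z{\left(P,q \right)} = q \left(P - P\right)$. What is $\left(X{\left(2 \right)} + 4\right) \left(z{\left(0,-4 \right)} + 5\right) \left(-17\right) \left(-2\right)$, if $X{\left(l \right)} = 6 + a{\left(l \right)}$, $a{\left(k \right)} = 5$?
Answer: $2550$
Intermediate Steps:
$X{\left(l \right)} = 11$ ($X{\left(l \right)} = 6 + 5 = 11$)
$z{\left(P,q \right)} = 0$ ($z{\left(P,q \right)} = q 0 = 0$)
$\left(X{\left(2 \right)} + 4\right) \left(z{\left(0,-4 \right)} + 5\right) \left(-17\right) \left(-2\right) = \left(11 + 4\right) \left(0 + 5\right) \left(-17\right) \left(-2\right) = 15 \cdot 5 \left(-17\right) \left(-2\right) = 75 \left(-17\right) \left(-2\right) = \left(-1275\right) \left(-2\right) = 2550$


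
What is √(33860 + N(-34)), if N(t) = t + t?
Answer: 32*√33 ≈ 183.83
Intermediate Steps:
N(t) = 2*t
√(33860 + N(-34)) = √(33860 + 2*(-34)) = √(33860 - 68) = √33792 = 32*√33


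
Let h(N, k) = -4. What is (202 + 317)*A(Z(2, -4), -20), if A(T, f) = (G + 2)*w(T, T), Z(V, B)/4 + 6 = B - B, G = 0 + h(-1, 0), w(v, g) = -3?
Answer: 3114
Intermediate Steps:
G = -4 (G = 0 - 4 = -4)
Z(V, B) = -24 (Z(V, B) = -24 + 4*(B - B) = -24 + 4*0 = -24 + 0 = -24)
A(T, f) = 6 (A(T, f) = (-4 + 2)*(-3) = -2*(-3) = 6)
(202 + 317)*A(Z(2, -4), -20) = (202 + 317)*6 = 519*6 = 3114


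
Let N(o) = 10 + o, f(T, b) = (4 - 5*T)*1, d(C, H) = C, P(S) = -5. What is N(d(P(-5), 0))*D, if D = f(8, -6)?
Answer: -180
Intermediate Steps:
f(T, b) = 4 - 5*T
D = -36 (D = 4 - 5*8 = 4 - 40 = -36)
N(d(P(-5), 0))*D = (10 - 5)*(-36) = 5*(-36) = -180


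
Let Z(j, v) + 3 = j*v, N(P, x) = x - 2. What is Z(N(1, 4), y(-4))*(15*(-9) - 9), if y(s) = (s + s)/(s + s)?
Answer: 144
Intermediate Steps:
N(P, x) = -2 + x
y(s) = 1 (y(s) = (2*s)/((2*s)) = (2*s)*(1/(2*s)) = 1)
Z(j, v) = -3 + j*v
Z(N(1, 4), y(-4))*(15*(-9) - 9) = (-3 + (-2 + 4)*1)*(15*(-9) - 9) = (-3 + 2*1)*(-135 - 9) = (-3 + 2)*(-144) = -1*(-144) = 144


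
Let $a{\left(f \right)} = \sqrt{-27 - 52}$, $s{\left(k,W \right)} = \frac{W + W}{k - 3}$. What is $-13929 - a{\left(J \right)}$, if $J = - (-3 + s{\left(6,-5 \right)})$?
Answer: $-13929 - i \sqrt{79} \approx -13929.0 - 8.8882 i$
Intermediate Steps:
$s{\left(k,W \right)} = \frac{2 W}{-3 + k}$
$J = \frac{19}{3}$ ($J = - (-3 + 2 \left(-5\right) \frac{1}{-3 + 6}) = - (-3 + 2 \left(-5\right) \frac{1}{3}) = - (-3 - \frac{10}{3}) = \left(-1\right) \left(- \frac{19}{3}\right) = \frac{19}{3} \approx 6.3333$)
$a{\left(f \right)} = i \sqrt{79}$ ($a{\left(f \right)} = \sqrt{-79} = i \sqrt{79}$)
$-13929 - a{\left(J \right)} = -13929 - i \sqrt{79}$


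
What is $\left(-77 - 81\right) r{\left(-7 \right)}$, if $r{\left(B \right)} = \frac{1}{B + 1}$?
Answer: $\frac{79}{3} \approx 26.333$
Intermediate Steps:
$r{\left(B \right)} = \frac{1}{1 + B}$
$\left(-77 - 81\right) r{\left(-7 \right)} = \frac{-77 - 81}{1 - 7} = - \frac{158}{-6} = \left(-158\right) \left(- \frac{1}{6}\right) = \frac{79}{3}$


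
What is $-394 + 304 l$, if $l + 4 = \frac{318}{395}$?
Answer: $- \frac{539278}{395} \approx -1365.3$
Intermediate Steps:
$l = - \frac{1262}{395}$ ($l = -4 + \frac{318}{395} = - \frac{1262}{395} \approx -3.1949$)
$-394 + 304 l = -394 + 304 \left(- \frac{1262}{395}\right) = -394 - \frac{383648}{395} = - \frac{539278}{395}$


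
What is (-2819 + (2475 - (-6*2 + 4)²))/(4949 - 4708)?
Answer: -408/241 ≈ -1.6929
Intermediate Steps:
(-2819 + (2475 - (-6*2 + 4)²))/(4949 - 4708) = (-2819 + (2475 - (-12 + 4)²))/241 = (-2819 + (2475 - 1*(-8)²))*(1/241) = (-2819 + (2475 - 1*64))*(1/241) = (-2819 + (2475 - 64))*(1/241) = (-2819 + 2411)*(1/241) = -408*1/241 = -408/241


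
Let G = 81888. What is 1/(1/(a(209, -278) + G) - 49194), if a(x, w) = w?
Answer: -81610/4014722339 ≈ -2.0328e-5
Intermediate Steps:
1/(1/(a(209, -278) + G) - 49194) = 1/(1/(-278 + 81888) - 49194) = 1/(1/81610 - 49194) = 1/(-4014722339/81610) = -81610/4014722339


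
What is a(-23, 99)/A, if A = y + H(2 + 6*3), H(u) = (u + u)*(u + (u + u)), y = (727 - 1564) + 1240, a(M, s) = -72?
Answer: -72/2803 ≈ -0.025687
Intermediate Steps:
y = 403 (y = -837 + 1240 = 403)
H(u) = 6*u² (H(u) = (2*u)*(u + 2*u) = (2*u)*(3*u) = 6*u²)
A = 2803 (A = 403 + 6*(2 + 6*3)² = 403 + 6*(2 + 18)² = 403 + 6*20² = 403 + 6*400 = 403 + 2400 = 2803)
a(-23, 99)/A = -72/2803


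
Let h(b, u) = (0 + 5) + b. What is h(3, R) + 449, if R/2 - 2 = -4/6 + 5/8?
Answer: 457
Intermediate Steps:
R = 47/12 (R = 4 + 2*(-4/6 + 5/8) = 4 + 2*(-4*1/6 + 5*(1/8)) = 4 + 2*(-2/3 + 5/8) = 4 + 2*(-1/24) = 4 - 1/12 = 47/12 ≈ 3.9167)
h(b, u) = 5 + b
h(3, R) + 449 = (5 + 3) + 449 = 8 + 449 = 457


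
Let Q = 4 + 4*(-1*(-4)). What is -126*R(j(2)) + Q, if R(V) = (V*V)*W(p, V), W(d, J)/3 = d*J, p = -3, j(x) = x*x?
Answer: 72596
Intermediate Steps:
j(x) = x²
W(d, J) = 3*J*d (W(d, J) = 3*(d*J) = 3*(J*d) = 3*J*d)
Q = 20 (Q = 4 + 4*4 = 4 + 16 = 20)
R(V) = -9*V³ (R(V) = (V*V)*(3*V*(-3)) = V²*(-9*V) = -9*V³)
-126*R(j(2)) + Q = -(-1134)*(2²)³ + 20 = -(-1134)*4³ + 20 = -(-1134)*64 + 20 = -126*(-576) + 20 = 72576 + 20 = 72596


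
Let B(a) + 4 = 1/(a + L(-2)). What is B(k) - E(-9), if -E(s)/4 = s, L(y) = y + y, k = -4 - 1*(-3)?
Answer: -201/5 ≈ -40.200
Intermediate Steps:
k = -1 (k = -4 + 3 = -1)
L(y) = 2*y
B(a) = -4 + 1/(-4 + a) (B(a) = -4 + 1/(a + 2*(-2)) = -4 + 1/(a - 4) = -4 + 1/(-4 + a))
E(s) = -4*s
B(k) - E(-9) = (17 - 4*(-1))/(-4 - 1) - (-4)*(-9) = (17 + 4)/(-5) - 1*36 = -1/5*21 - 36 = -21/5 - 36 = -201/5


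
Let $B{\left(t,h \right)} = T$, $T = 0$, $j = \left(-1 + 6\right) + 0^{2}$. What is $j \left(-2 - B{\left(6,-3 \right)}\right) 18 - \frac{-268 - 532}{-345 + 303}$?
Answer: $- \frac{4180}{21} \approx -199.05$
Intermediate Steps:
$j = 5$ ($j = 5 + 0 = 5$)
$B{\left(t,h \right)} = 0$
$j \left(-2 - B{\left(6,-3 \right)}\right) 18 - \frac{-268 - 532}{-345 + 303} = 5 \left(-2 - 0\right) 18 - \frac{-268 - 532}{-345 + 303} = 5 \left(-2 + 0\right) 18 - - \frac{800}{-42} = 5 \left(-2\right) 18 - \left(-800\right) \left(- \frac{1}{42}\right) = \left(-10\right) 18 - \frac{400}{21} = -180 - \frac{400}{21} = - \frac{4180}{21}$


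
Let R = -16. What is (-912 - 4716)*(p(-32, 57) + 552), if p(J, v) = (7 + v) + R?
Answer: -3376800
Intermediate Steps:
p(J, v) = -9 + v (p(J, v) = (7 + v) - 16 = -9 + v)
(-912 - 4716)*(p(-32, 57) + 552) = (-912 - 4716)*((-9 + 57) + 552) = -5628*(48 + 552) = -5628*600 = -3376800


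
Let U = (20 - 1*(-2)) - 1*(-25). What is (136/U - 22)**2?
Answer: 806404/2209 ≈ 365.05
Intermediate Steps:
U = 47 (U = (20 + 2) + 25 = 22 + 25 = 47)
(136/U - 22)**2 = (136/47 - 22)**2 = (-898/47)**2 = 806404/2209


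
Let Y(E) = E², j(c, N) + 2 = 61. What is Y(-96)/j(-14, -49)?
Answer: 9216/59 ≈ 156.20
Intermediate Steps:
j(c, N) = 59 (j(c, N) = -2 + 61 = 59)
Y(-96)/j(-14, -49) = (-96)²/59 = 9216*(1/59) = 9216/59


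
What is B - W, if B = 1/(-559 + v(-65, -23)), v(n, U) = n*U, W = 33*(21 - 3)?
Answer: -555983/936 ≈ -594.00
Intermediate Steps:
W = 594 (W = 33*18 = 594)
v(n, U) = U*n
B = 1/936 (B = 1/(-559 - 23*(-65)) = 1/(-559 + 1495) = 1/936 ≈ 0.0010684)
B - W = 1/936 - 1*594 = 1/936 - 594 = -555983/936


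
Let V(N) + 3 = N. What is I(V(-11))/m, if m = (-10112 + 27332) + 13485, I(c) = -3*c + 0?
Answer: 14/10235 ≈ 0.0013679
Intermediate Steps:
V(N) = -3 + N
I(c) = -3*c
m = 30705 (m = 17220 + 13485 = 30705)
I(V(-11))/m = -3*(-3 - 11)/30705 = -3*(-14)*(1/30705) = 42*(1/30705) = 14/10235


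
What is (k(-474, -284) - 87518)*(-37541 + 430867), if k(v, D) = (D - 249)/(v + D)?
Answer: -13046251923593/379 ≈ -3.4423e+10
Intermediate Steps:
k(v, D) = (-249 + D)/(D + v)
(k(-474, -284) - 87518)*(-37541 + 430867) = ((-249 - 284)/(-284 - 474) - 87518)*(-37541 + 430867) = (-533/(-758) - 87518)*393326 = (-1/758*(-533) - 87518)*393326 = (533/758 - 87518)*393326 = -66338111/758*393326 = -13046251923593/379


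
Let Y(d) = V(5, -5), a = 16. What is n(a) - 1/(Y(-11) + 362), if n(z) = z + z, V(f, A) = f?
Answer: 11743/367 ≈ 31.997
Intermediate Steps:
n(z) = 2*z
Y(d) = 5
n(a) - 1/(Y(-11) + 362) = 2*16 - 1/(5 + 362) = 32 - 1/367 = 11743/367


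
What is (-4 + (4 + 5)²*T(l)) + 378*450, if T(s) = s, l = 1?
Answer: 170177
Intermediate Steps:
(-4 + (4 + 5)²*T(l)) + 378*450 = (-4 + (4 + 5)²*1) + 378*450 = (-4 + 9²*1) + 170100 = (-4 + 81*1) + 170100 = (-4 + 81) + 170100 = 77 + 170100 = 170177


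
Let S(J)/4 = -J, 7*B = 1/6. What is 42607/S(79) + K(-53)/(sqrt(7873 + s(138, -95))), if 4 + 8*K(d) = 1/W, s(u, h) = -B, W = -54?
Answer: -42607/316 - 217*sqrt(13887930)/142847280 ≈ -134.84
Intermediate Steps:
B = 1/42 (B = (1/7)/6 = (1/7)*(1/6) = 1/42 ≈ 0.023810)
S(J) = -4*J (S(J) = 4*(-J) = -4*J)
s(u, h) = -1/42 (s(u, h) = -1*1/42 = -1/42)
K(d) = -217/432 (K(d) = -1/2 + (1/8)/(-54) = -1/2 + (1/8)*(-1/54) = -1/2 - 1/432 = -217/432)
42607/S(79) + K(-53)/(sqrt(7873 + s(138, -95))) = 42607/((-4*79)) - 217/(432*sqrt(7873 - 1/42)) = 42607/(-316) - 217*sqrt(13887930)/330665/432 = 42607*(-1/316) - 217*sqrt(13887930)/330665/432 = -42607/316 - 217*sqrt(13887930)/142847280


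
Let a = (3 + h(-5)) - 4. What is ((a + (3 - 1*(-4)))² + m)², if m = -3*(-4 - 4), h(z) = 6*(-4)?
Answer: 121104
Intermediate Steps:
h(z) = -24
a = -25 (a = (3 - 24) - 4 = -21 - 4 = -25)
m = 24 (m = -3*(-8) = 24)
((a + (3 - 1*(-4)))² + m)² = ((-25 + (3 - 1*(-4)))² + 24)² = ((-25 + (3 + 4))² + 24)² = ((-25 + 7)² + 24)² = ((-18)² + 24)² = (324 + 24)² = 348² = 121104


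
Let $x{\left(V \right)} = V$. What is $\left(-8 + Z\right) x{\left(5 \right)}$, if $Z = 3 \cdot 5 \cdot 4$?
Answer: $260$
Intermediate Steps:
$Z = 60$ ($Z = 15 \cdot 4 = 60$)
$\left(-8 + Z\right) x{\left(5 \right)} = \left(-8 + 60\right) 5 = 52 \cdot 5 = 260$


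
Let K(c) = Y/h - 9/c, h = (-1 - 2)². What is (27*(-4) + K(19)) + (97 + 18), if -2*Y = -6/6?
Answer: 2251/342 ≈ 6.5819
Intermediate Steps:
Y = ½ (Y = -(-3)/6 = -½*(-1) = ½ ≈ 0.50000)
h = 9 (h = (-3)² = 9)
K(c) = 1/18 - 9/c (K(c) = (½)/9 - 9/c = (½)*(⅑) - 9/c = 1/18 - 9/c)
(27*(-4) + K(19)) + (97 + 18) = (27*(-4) + (1/18)*(-162 + 19)/19) + (97 + 18) = (-108 + (1/18)*(1/19)*(-143)) + 115 = (-108 - 143/342) + 115 = -37079/342 + 115 = 2251/342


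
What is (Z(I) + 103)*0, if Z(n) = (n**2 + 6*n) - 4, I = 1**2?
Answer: 0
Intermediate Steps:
I = 1
Z(n) = -4 + n**2 + 6*n
(Z(I) + 103)*0 = ((-4 + 1**2 + 6*1) + 103)*0 = ((-4 + 1 + 6) + 103)*0 = (3 + 103)*0 = 106*0 = 0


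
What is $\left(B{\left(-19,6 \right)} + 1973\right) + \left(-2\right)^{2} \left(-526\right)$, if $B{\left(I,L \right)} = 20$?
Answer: $-111$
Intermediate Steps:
$\left(B{\left(-19,6 \right)} + 1973\right) + \left(-2\right)^{2} \left(-526\right) = \left(20 + 1973\right) + \left(-2\right)^{2} \left(-526\right) = 1993 + 4 \left(-526\right) = 1993 - 2104 = -111$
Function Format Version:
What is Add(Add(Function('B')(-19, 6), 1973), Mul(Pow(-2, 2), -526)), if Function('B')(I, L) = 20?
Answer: -111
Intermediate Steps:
Add(Add(Function('B')(-19, 6), 1973), Mul(Pow(-2, 2), -526)) = Add(Add(20, 1973), Mul(Pow(-2, 2), -526)) = Add(1993, Mul(4, -526)) = Add(1993, -2104) = -111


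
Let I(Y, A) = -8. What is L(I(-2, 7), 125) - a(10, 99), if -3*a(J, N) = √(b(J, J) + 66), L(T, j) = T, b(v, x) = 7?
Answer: -8 + √73/3 ≈ -5.1520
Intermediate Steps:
a(J, N) = -√73/3 (a(J, N) = -√(7 + 66)/3 = -√73/3)
L(I(-2, 7), 125) - a(10, 99) = -8 - (-1)*√73/3 = -8 + √73/3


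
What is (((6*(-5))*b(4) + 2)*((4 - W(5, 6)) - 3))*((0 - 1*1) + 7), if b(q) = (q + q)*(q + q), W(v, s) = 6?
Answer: 57540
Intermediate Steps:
b(q) = 4*q² (b(q) = (2*q)*(2*q) = 4*q²)
(((6*(-5))*b(4) + 2)*((4 - W(5, 6)) - 3))*((0 - 1*1) + 7) = (((6*(-5))*(4*4²) + 2)*((4 - 1*6) - 3))*((0 - 1*1) + 7) = ((-120*16 + 2)*((4 - 6) - 3))*((0 - 1) + 7) = ((-30*64 + 2)*(-2 - 3))*(-1 + 7) = ((-1920 + 2)*(-5))*6 = -1918*(-5)*6 = 9590*6 = 57540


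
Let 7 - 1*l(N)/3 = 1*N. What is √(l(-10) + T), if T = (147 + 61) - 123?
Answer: 2*√34 ≈ 11.662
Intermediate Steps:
T = 85 (T = 208 - 123 = 85)
l(N) = 21 - 3*N
√(l(-10) + T) = √((21 - 3*(-10)) + 85) = √((21 + 30) + 85) = √(51 + 85) = √136 = 2*√34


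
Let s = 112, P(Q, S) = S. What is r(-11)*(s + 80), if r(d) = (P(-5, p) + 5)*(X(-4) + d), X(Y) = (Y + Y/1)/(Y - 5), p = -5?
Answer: 0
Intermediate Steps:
X(Y) = 2*Y/(-5 + Y) (X(Y) = (Y + Y*1)/(-5 + Y) = (Y + Y)/(-5 + Y) = (2*Y)/(-5 + Y) = 2*Y/(-5 + Y))
r(d) = 0 (r(d) = (-5 + 5)*(2*(-4)/(-5 - 4) + d) = 0*(2*(-4)/(-9) + d) = 0*(2*(-4)*(-⅑) + d) = 0*(8/9 + d) = 0)
r(-11)*(s + 80) = 0*(112 + 80) = 0*192 = 0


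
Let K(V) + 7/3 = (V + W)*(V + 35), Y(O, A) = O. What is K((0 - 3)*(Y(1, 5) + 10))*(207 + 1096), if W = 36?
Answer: 14333/3 ≈ 4777.7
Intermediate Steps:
K(V) = -7/3 + (35 + V)*(36 + V) (K(V) = -7/3 + (V + 36)*(V + 35) = -7/3 + (36 + V)*(35 + V) = -7/3 + (35 + V)*(36 + V))
K((0 - 3)*(Y(1, 5) + 10))*(207 + 1096) = (3773/3 + ((0 - 3)*(1 + 10))² + 71*((0 - 3)*(1 + 10)))*(207 + 1096) = (3773/3 + (-3*11)² + 71*(-3*11))*1303 = (3773/3 + (-33)² + 71*(-33))*1303 = (3773/3 + 1089 - 2343)*1303 = (11/3)*1303 = 14333/3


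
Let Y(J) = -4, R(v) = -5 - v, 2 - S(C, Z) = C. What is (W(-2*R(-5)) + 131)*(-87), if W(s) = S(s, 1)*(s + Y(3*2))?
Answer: -10701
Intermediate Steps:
S(C, Z) = 2 - C
W(s) = (-4 + s)*(2 - s) (W(s) = (2 - s)*(s - 4) = (2 - s)*(-4 + s) = (-4 + s)*(2 - s))
(W(-2*R(-5)) + 131)*(-87) = (-(-4 - 2*(-5 - 1*(-5)))*(-2 - 2*(-5 - 1*(-5))) + 131)*(-87) = (-(-4 - 2*(-5 + 5))*(-2 - 2*(-5 + 5)) + 131)*(-87) = (-(-4 - 2*0)*(-2 - 2*0) + 131)*(-87) = (-(-4 + 0)*(-2 + 0) + 131)*(-87) = (-1*(-4)*(-2) + 131)*(-87) = (-8 + 131)*(-87) = 123*(-87) = -10701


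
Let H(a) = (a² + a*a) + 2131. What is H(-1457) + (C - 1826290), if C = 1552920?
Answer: 3974459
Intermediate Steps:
H(a) = 2131 + 2*a² (H(a) = (a² + a²) + 2131 = 2*a² + 2131 = 2131 + 2*a²)
H(-1457) + (C - 1826290) = (2131 + 2*(-1457)²) + (1552920 - 1826290) = (2131 + 2*2122849) - 273370 = (2131 + 4245698) - 273370 = 4247829 - 273370 = 3974459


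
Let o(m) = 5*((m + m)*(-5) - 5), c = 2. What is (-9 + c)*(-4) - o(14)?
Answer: 753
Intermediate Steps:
o(m) = -25 - 50*m (o(m) = 5*((2*m)*(-5) - 5) = 5*(-10*m - 5) = 5*(-5 - 10*m) = -25 - 50*m)
(-9 + c)*(-4) - o(14) = (-9 + 2)*(-4) - (-25 - 50*14) = -7*(-4) - (-25 - 700) = 28 - 1*(-725) = 28 + 725 = 753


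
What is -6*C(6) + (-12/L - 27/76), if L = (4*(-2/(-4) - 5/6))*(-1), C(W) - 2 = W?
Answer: -4359/76 ≈ -57.355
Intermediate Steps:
C(W) = 2 + W
L = 4/3 (L = (4*(-2*(-1/4) - 5*1/6))*(-1) = (4*(1/2 - 5/6))*(-1) = (4*(-1/3))*(-1) = -4/3*(-1) = 4/3 ≈ 1.3333)
-6*C(6) + (-12/L - 27/76) = -6*(2 + 6) + (-12/4/3 - 27/76) = -6*8 + (-12*3/4 - 27*1/76) = -48 + (-9 - 27/76) = -48 - 711/76 = -4359/76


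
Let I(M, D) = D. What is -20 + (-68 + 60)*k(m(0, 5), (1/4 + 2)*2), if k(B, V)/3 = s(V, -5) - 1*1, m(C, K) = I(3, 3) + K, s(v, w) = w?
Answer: 124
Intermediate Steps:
m(C, K) = 3 + K
k(B, V) = -18 (k(B, V) = 3*(-5 - 1*1) = 3*(-5 - 1) = 3*(-6) = -18)
-20 + (-68 + 60)*k(m(0, 5), (1/4 + 2)*2) = -20 + (-68 + 60)*(-18) = -20 - 8*(-18) = -20 + 144 = 124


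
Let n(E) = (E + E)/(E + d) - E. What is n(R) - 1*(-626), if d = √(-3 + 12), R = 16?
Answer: 11622/19 ≈ 611.68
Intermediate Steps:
d = 3 (d = √9 = 3)
n(E) = -E + 2*E/(3 + E) (n(E) = (E + E)/(E + 3) - E = (2*E)/(3 + E) - E = 2*E/(3 + E) - E = -E + 2*E/(3 + E))
n(R) - 1*(-626) = -1*16*(1 + 16)/(3 + 16) - 1*(-626) = -1*16*17/19 + 626 = -1*16*1/19*17 + 626 = -272/19 + 626 = 11622/19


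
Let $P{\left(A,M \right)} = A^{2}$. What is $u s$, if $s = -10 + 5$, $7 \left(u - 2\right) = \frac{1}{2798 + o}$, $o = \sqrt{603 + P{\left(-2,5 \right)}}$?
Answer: $- \frac{547987780}{54797379} + \frac{5 \sqrt{607}}{54797379} \approx -10.0$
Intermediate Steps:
$o = \sqrt{607}$ ($o = \sqrt{603 + \left(-2\right)^{2}} = \sqrt{603 + 4} = \sqrt{607} \approx 24.637$)
$u = 2 + \frac{1}{7 \left(2798 + \sqrt{607}\right)} \approx 2.0$
$s = -5$
$u s = \left(\frac{109597556}{54797379} - \frac{\sqrt{607}}{54797379}\right) \left(-5\right) = - \frac{547987780}{54797379} + \frac{5 \sqrt{607}}{54797379}$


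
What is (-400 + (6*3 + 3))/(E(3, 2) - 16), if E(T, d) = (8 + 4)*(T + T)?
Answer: -379/56 ≈ -6.7679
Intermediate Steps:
E(T, d) = 24*T (E(T, d) = 12*(2*T) = 24*T)
(-400 + (6*3 + 3))/(E(3, 2) - 16) = (-400 + (6*3 + 3))/(24*3 - 16) = (-400 + (18 + 3))/(72 - 16) = (-400 + 21)/56 = -379*1/56 = -379/56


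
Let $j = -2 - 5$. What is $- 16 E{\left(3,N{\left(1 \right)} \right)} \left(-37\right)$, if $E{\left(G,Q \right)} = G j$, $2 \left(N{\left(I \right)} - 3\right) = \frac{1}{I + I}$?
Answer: $-12432$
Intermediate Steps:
$N{\left(I \right)} = 3 + \frac{1}{4 I}$ ($N{\left(I \right)} = 3 + \frac{1}{2 \left(I + I\right)} = 3 + \frac{1}{2 \cdot 2 I} = 3 + \frac{\frac{1}{2} \frac{1}{I}}{2} = 3 + \frac{1}{4 I}$)
$j = -7$
$E{\left(G,Q \right)} = - 7 G$ ($E{\left(G,Q \right)} = G \left(-7\right) = - 7 G$)
$- 16 E{\left(3,N{\left(1 \right)} \right)} \left(-37\right) = - 16 \left(\left(-7\right) 3\right) \left(-37\right) = \left(-16\right) \left(-21\right) \left(-37\right) = 336 \left(-37\right) = -12432$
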